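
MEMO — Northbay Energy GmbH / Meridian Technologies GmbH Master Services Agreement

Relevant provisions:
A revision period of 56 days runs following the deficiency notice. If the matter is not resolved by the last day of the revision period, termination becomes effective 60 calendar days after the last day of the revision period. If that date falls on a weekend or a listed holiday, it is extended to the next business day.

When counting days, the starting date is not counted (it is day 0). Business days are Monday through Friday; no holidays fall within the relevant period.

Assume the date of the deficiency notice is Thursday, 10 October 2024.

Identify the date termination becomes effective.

The last day of the revision period: 56 calendar days after 10 October 2024 is 5 December 2024.
The date termination becomes effective: 5 December 2024 + 60 days = 3 February 2025. 3 February 2025 is a Monday, so no roll-forward applies.

3 February 2025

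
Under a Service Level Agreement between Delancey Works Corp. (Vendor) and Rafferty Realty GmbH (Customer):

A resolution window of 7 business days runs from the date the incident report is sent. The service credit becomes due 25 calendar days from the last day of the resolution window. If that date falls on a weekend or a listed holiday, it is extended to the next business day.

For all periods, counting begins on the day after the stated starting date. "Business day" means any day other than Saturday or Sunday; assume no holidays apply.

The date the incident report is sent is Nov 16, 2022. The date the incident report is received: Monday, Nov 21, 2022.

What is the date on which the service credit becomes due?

Dec 20, 2022

From Wednesday, Nov 16, 2022, 7 business days (Nov 17, Nov 18, Nov 21, Nov 22, Nov 23, Nov 24, Nov 25, skipping weekends) brings us to Friday, Nov 25, 2022, which is the last day of the resolution window.
Adding 25 calendar days to Nov 25, 2022 gives Dec 20, 2022, which is the date on which the service credit becomes due. Dec 20, 2022 is a Tuesday, so no roll-forward applies.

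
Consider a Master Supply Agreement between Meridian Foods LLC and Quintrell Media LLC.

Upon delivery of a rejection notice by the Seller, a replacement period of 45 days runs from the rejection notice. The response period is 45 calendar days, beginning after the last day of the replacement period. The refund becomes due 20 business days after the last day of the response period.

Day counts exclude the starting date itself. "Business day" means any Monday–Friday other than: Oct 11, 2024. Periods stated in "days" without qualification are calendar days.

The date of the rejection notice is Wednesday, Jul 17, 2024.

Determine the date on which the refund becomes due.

Nov 12, 2024

The last day of the replacement period: Jul 17, 2024 + 45 days = Aug 31, 2024.
The last day of the response period: 45 calendar days after Aug 31, 2024 is Oct 15, 2024.
The date on which the refund becomes due: 20 business days after Tuesday, Oct 15, 2024, skipping weekends — Oct 16, Oct 17, Oct 18, Oct 21, …, Nov 8, Nov 11, Nov 12 — lands on Tuesday, Nov 12, 2024.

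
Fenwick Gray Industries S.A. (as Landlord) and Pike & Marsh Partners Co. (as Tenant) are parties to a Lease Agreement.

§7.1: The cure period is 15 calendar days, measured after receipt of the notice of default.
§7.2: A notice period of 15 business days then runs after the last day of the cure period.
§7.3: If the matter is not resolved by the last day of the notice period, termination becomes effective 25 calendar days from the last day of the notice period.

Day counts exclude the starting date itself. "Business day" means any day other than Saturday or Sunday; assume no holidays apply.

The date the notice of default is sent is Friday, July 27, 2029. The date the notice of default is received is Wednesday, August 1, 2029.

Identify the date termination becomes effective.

October 1, 2029

The last day of the cure period: August 1, 2029 + 15 days = August 16, 2029.
From Thursday, August 16, 2029, 15 business days (Aug 17, Aug 20, Aug 21, Aug 22, …, Sep 4, Sep 5, Sep 6, skipping weekends) brings us to Thursday, September 6, 2029, which is the last day of the notice period.
The date termination becomes effective: September 6, 2029 + 25 days = October 1, 2029.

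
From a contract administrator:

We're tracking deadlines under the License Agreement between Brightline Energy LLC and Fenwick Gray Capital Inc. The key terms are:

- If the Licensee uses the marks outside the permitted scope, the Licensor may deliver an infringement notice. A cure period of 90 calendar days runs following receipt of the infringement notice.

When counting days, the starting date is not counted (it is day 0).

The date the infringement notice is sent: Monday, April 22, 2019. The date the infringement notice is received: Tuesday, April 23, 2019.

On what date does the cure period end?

July 22, 2019

The last day of the cure period: April 23, 2019 + 90 days = July 22, 2019.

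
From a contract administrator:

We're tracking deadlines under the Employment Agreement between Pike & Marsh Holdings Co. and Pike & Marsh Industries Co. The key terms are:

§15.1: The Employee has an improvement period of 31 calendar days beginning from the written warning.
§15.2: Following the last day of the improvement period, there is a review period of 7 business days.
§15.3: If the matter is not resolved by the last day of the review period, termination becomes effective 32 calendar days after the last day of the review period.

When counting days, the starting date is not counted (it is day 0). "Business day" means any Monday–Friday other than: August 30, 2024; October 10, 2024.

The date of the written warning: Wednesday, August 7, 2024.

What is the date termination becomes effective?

The last day of the improvement period: 31 calendar days after August 7, 2024 is September 7, 2024.
From Saturday, September 7, 2024, 7 business days (Sep 9, Sep 10, Sep 11, Sep 12, Sep 13, Sep 16, Sep 17, skipping weekends) brings us to Tuesday, September 17, 2024, which is the last day of the review period.
The date termination becomes effective: September 17, 2024 + 32 days = October 19, 2024.

October 19, 2024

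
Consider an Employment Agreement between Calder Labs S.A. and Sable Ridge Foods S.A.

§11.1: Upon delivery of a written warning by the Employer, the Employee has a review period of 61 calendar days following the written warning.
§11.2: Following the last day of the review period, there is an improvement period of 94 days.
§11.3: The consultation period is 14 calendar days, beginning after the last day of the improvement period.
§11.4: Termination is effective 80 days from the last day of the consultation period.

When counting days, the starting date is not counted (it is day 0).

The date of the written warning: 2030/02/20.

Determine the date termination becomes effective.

The last day of the review period: 2030/02/20 + 61 days = 2030/04/22.
Adding 94 calendar days to 2030/04/22 gives 2030/07/25, which is the last day of the improvement period.
The last day of the consultation period: 14 calendar days after 2030/07/25 is 2030/08/08.
The date termination becomes effective: 2030/08/08 + 80 days = 2030/10/27.

2030/10/27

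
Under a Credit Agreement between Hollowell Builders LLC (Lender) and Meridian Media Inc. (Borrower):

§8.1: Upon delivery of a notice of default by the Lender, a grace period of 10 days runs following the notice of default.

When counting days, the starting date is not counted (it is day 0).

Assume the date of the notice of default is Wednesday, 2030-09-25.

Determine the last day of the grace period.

2030-10-05

Adding 10 calendar days to 2030-09-25 gives 2030-10-05, which is the last day of the grace period.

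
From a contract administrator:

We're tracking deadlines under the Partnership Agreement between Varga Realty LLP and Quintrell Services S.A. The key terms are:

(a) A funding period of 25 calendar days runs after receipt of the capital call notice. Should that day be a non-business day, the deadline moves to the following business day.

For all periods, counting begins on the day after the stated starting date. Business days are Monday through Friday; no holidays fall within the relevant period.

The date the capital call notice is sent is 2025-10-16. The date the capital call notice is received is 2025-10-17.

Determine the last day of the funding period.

The last day of the funding period: 25 calendar days after 2025-10-17 is 2025-11-11. 2025-11-11 is a Tuesday, so no roll-forward applies.

2025-11-11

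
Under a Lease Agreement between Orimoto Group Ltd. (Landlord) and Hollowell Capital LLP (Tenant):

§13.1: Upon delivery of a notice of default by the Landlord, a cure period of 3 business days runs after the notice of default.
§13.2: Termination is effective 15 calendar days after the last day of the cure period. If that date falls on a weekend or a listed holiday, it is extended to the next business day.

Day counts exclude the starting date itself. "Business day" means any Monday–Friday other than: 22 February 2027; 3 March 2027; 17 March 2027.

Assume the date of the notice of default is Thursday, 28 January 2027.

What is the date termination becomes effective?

The last day of the cure period: 3 business days after Thursday, 28 January 2027, skipping weekends — Jan 29, Feb 1, Feb 2 — lands on Tuesday, 2 February 2027.
The date termination becomes effective: 2 February 2027 + 15 days = 17 February 2027. 17 February 2027 is a Wednesday and is not a listed holiday, so no roll-forward applies.

17 February 2027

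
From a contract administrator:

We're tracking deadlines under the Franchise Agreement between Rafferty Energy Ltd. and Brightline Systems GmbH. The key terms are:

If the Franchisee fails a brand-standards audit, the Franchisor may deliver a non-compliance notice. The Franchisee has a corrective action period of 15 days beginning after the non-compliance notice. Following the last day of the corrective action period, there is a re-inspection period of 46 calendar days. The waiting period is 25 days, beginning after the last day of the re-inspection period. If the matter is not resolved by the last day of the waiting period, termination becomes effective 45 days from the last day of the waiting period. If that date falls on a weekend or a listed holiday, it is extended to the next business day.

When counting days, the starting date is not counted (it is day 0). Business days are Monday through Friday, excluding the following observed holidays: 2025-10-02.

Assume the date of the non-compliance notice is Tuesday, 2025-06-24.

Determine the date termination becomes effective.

The last day of the corrective action period: 15 calendar days after 2025-06-24 is 2025-07-09.
Adding 46 calendar days to 2025-07-09 gives 2025-08-24, which is the last day of the re-inspection period.
The last day of the waiting period: 25 calendar days after 2025-08-24 is 2025-09-18.
Adding 45 calendar days to 2025-09-18 gives 2025-11-02, which is the date termination becomes effective. That falls on a Sunday, so it rolls to the next business day, Monday, 2025-11-03.

2025-11-03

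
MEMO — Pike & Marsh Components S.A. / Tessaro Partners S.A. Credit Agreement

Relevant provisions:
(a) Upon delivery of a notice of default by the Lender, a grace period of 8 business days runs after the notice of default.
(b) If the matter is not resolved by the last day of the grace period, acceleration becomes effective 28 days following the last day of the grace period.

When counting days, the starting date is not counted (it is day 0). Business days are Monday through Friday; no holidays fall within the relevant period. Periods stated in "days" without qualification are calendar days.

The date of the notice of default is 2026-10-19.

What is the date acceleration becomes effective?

The last day of the grace period: 8 business days after Monday, 2026-10-19, skipping weekends — Oct 20, Oct 21, Oct 22, Oct 23, Oct 26, Oct 27, Oct 28, Oct 29 — lands on Thursday, 2026-10-29.
Adding 28 calendar days to 2026-10-29 gives 2026-11-26, which is the date acceleration becomes effective.

2026-11-26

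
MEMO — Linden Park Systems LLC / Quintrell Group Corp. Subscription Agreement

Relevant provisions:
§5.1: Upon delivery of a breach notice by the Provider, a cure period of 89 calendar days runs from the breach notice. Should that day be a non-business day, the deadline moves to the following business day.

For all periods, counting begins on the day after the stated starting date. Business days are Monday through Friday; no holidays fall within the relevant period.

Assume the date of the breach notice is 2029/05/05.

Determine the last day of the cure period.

2029/08/02

Adding 89 calendar days to 2029/05/05 gives 2029/08/02, which is the last day of the cure period. 2029/08/02 is a Thursday, so no roll-forward applies.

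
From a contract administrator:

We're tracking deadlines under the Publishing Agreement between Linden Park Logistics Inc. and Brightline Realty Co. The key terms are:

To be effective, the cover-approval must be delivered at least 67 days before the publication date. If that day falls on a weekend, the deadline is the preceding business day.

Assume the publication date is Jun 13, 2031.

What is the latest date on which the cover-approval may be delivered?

Apr 7, 2031

Counting back 67 calendar days from Jun 13, 2031 gives Apr 7, 2031. That is a Monday, so no adjustment is needed.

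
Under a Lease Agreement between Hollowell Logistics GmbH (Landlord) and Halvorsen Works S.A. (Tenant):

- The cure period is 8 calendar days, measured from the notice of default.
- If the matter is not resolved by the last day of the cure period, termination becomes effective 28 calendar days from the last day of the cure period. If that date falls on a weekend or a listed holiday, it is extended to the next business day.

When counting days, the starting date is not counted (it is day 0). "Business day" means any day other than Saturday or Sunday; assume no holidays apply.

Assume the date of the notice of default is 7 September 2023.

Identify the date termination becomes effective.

The last day of the cure period: 7 September 2023 + 8 days = 15 September 2023.
The date termination becomes effective: 15 September 2023 + 28 days = 13 October 2023. 13 October 2023 is a Friday, so no roll-forward applies.

13 October 2023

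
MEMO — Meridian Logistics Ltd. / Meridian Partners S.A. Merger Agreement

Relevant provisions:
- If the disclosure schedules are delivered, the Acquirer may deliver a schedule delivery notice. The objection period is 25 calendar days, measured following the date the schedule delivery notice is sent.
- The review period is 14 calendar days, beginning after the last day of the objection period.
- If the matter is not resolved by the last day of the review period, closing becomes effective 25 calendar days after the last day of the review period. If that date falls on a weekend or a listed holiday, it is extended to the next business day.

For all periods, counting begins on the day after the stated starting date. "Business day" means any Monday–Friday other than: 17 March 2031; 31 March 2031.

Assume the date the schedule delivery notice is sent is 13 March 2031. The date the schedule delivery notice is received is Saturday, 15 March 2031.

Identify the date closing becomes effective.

The last day of the objection period: 25 calendar days after 13 March 2031 is 7 April 2031.
The last day of the review period: 7 April 2031 + 14 days = 21 April 2031.
The date closing becomes effective: 25 calendar days after 21 April 2031 is 16 May 2031. 16 May 2031 is a Friday and is not a listed holiday, so no roll-forward applies.

16 May 2031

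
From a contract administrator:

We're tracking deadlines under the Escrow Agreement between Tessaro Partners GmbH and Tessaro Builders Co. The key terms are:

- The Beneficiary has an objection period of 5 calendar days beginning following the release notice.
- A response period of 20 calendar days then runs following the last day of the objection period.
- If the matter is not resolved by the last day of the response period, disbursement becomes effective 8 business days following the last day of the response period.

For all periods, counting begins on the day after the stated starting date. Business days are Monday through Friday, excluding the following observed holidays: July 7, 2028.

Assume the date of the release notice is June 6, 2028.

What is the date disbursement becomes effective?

Adding 5 calendar days to June 6, 2028 gives June 11, 2028, which is the last day of the objection period.
The last day of the response period: 20 calendar days after June 11, 2028 is July 1, 2028.
The date disbursement becomes effective: counting 8 business days from Saturday, July 1, 2028 (Jul 3, Jul 4, Jul 5, Jul 6, Jul 10, Jul 11, Jul 12, Jul 13, skipping weekends and the listed holiday on Jul 7) reaches Thursday, July 13, 2028.

July 13, 2028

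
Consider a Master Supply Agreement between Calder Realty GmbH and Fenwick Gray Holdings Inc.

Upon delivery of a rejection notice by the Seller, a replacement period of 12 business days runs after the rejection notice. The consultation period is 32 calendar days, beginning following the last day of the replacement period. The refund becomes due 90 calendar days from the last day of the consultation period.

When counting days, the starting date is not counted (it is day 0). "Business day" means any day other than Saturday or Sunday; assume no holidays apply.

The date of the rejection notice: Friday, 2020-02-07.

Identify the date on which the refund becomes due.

The last day of the replacement period: counting 12 business days from Friday, 2020-02-07 (Feb 10, Feb 11, Feb 12, Feb 13, …, Feb 21, Feb 24, Feb 25, skipping weekends) reaches Tuesday, 2020-02-25.
The last day of the consultation period: 32 calendar days after 2020-02-25 is 2020-03-28.
The date on which the refund becomes due: 2020-03-28 + 90 days = 2020-06-26.

2020-06-26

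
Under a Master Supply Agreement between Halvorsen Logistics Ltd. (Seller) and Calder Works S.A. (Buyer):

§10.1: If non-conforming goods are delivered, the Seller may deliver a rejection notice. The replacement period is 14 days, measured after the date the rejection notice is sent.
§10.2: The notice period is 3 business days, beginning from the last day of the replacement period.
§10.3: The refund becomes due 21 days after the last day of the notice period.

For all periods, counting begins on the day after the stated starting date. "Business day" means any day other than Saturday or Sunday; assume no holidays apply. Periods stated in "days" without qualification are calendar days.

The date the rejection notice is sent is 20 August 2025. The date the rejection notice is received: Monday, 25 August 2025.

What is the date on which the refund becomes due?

29 September 2025

The last day of the replacement period: 20 August 2025 + 14 days = 3 September 2025.
The last day of the notice period: 3 business days after Wednesday, 3 September 2025, skipping weekends — Sep 4, Sep 5, Sep 8 — lands on Monday, 8 September 2025.
The date on which the refund becomes due: 8 September 2025 + 21 days = 29 September 2025.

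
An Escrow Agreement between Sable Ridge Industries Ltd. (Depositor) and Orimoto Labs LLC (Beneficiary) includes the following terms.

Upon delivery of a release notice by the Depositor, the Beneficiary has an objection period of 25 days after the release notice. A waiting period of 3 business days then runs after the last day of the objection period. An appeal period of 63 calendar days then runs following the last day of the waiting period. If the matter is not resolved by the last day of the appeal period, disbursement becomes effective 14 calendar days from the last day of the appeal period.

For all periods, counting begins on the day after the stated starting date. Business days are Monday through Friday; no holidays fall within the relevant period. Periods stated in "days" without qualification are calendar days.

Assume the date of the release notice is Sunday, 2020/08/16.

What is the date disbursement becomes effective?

The last day of the objection period: 25 calendar days after 2020/08/16 is 2020/09/10.
The last day of the waiting period: 3 business days after Thursday, 2020/09/10, skipping weekends — Sep 11, Sep 14, Sep 15 — lands on Tuesday, 2020/09/15.
Adding 63 calendar days to 2020/09/15 gives 2020/11/17, which is the last day of the appeal period.
The date disbursement becomes effective: 14 calendar days after 2020/11/17 is 2020/12/01.

2020/12/01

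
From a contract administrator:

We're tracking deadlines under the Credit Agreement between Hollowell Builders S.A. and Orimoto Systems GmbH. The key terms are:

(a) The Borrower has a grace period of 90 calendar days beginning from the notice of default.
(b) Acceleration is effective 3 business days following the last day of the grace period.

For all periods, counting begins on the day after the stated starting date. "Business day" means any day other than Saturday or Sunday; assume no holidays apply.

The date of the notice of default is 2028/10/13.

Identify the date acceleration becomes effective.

The last day of the grace period: 90 calendar days after 2028/10/13 is 2029/01/11.
The date acceleration becomes effective: counting 3 business days from Thursday, 2029/01/11 (Jan 12, Jan 15, Jan 16, skipping weekends) reaches Tuesday, 2029/01/16.

2029/01/16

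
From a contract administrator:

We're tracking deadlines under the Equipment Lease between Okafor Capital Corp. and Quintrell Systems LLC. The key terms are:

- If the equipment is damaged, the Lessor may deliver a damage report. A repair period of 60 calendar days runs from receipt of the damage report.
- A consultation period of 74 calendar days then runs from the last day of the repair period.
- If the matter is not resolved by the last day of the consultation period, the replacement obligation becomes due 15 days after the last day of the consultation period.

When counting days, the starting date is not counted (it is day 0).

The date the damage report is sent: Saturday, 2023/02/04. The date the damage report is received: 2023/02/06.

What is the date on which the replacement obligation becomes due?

2023/07/05

The last day of the repair period: 60 calendar days after 2023/02/06 is 2023/04/07.
Adding 74 calendar days to 2023/04/07 gives 2023/06/20, which is the last day of the consultation period.
Adding 15 calendar days to 2023/06/20 gives 2023/07/05, which is the date on which the replacement obligation becomes due.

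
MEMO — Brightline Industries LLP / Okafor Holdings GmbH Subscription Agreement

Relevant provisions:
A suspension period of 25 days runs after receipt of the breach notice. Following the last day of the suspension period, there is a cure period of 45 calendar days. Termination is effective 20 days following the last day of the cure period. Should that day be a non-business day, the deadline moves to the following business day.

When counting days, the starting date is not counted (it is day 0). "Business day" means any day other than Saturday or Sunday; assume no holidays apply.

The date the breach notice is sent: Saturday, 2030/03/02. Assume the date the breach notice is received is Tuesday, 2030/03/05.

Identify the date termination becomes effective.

Adding 25 calendar days to 2030/03/05 gives 2030/03/30, which is the last day of the suspension period.
The last day of the cure period: 2030/03/30 + 45 days = 2030/05/14.
The date termination becomes effective: 2030/05/14 + 20 days = 2030/06/03. 2030/06/03 is a Monday, so no roll-forward applies.

2030/06/03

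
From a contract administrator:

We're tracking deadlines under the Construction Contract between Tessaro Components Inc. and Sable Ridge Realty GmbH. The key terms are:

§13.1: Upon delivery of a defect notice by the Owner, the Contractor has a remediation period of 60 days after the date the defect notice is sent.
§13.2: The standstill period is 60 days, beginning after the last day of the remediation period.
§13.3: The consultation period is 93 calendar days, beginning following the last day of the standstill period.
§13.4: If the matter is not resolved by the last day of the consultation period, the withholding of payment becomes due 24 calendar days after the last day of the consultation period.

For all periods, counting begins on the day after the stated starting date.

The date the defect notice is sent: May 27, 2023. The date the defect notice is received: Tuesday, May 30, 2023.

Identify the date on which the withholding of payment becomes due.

January 19, 2024

The last day of the remediation period: 60 calendar days after May 27, 2023 is July 26, 2023.
The last day of the standstill period: July 26, 2023 + 60 days = September 24, 2023.
The last day of the consultation period: 93 calendar days after September 24, 2023 is December 26, 2023.
The date on which the withholding of payment becomes due: 24 calendar days after December 26, 2023 is January 19, 2024.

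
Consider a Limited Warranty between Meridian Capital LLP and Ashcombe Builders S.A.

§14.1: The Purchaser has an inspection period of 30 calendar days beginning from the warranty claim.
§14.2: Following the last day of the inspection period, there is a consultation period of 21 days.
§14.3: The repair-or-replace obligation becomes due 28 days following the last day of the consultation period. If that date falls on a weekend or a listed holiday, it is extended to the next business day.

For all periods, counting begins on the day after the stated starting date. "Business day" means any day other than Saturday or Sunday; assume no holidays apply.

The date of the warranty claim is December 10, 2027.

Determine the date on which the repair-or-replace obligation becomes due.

The last day of the inspection period: 30 calendar days after December 10, 2027 is January 9, 2028.
The last day of the consultation period: 21 calendar days after January 9, 2028 is January 30, 2028.
The date on which the repair-or-replace obligation becomes due: January 30, 2028 + 28 days = February 27, 2028. That falls on a Sunday, so it rolls to the next business day, Monday, February 28, 2028.

February 28, 2028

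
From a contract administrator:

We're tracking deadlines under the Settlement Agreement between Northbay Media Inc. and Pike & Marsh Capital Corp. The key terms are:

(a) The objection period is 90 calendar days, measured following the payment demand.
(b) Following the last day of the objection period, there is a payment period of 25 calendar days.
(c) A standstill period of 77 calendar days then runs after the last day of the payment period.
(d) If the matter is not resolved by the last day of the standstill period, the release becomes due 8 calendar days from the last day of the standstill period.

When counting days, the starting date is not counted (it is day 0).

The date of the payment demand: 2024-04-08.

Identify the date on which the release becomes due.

2024-10-25

The last day of the objection period: 2024-04-08 + 90 days = 2024-07-07.
The last day of the payment period: 2024-07-07 + 25 days = 2024-08-01.
The last day of the standstill period: 2024-08-01 + 77 days = 2024-10-17.
Adding 8 calendar days to 2024-10-17 gives 2024-10-25, which is the date on which the release becomes due.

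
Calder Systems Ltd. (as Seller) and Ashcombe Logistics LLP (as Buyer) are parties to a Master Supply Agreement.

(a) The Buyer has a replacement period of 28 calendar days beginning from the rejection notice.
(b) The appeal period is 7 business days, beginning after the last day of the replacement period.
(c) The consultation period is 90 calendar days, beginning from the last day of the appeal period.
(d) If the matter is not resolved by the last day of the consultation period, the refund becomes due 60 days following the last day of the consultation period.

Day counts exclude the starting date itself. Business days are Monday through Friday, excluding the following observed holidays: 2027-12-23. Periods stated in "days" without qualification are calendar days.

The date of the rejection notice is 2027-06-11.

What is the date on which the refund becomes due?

The last day of the replacement period: 28 calendar days after 2027-06-11 is 2027-07-09.
The last day of the appeal period: 7 business days after Friday, 2027-07-09, skipping weekends — Jul 12, Jul 13, Jul 14, Jul 15, Jul 16, Jul 19, Jul 20 — lands on Tuesday, 2027-07-20.
The last day of the consultation period: 2027-07-20 + 90 days = 2027-10-18.
The date on which the refund becomes due: 2027-10-18 + 60 days = 2027-12-17.

2027-12-17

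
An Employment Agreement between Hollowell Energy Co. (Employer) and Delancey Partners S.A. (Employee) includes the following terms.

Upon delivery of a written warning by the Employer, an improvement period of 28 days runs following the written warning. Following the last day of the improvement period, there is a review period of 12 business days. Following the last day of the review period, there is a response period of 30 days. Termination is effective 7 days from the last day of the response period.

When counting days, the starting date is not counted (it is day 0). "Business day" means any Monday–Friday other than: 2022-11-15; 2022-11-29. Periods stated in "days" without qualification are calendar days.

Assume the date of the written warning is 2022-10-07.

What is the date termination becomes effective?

The last day of the improvement period: 2022-10-07 + 28 days = 2022-11-04.
From Friday, 2022-11-04, 12 business days (Nov 7, Nov 8, Nov 9, Nov 10, …, Nov 21, Nov 22, Nov 23, skipping weekends and the listed holiday on Nov 15) brings us to Wednesday, 2022-11-23, which is the last day of the review period.
The last day of the response period: 30 calendar days after 2022-11-23 is 2022-12-23.
The date termination becomes effective: 2022-12-23 + 7 days = 2022-12-30.

2022-12-30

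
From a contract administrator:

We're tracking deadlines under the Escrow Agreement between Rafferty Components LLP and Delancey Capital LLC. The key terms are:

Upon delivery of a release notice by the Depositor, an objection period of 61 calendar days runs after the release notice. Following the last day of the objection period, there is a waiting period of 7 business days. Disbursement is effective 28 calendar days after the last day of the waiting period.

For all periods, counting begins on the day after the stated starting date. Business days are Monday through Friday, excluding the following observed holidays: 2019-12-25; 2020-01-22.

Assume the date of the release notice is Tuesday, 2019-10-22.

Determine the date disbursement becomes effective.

The last day of the objection period: 2019-10-22 + 61 days = 2019-12-22.
The last day of the waiting period: 7 business days after Sunday, 2019-12-22, skipping weekends and the listed holiday on Dec 25 — Dec 23, Dec 24, Dec 26, Dec 27, Dec 30, Dec 31, Jan 1 — lands on Wednesday, 2020-01-01.
Adding 28 calendar days to 2020-01-01 gives 2020-01-29, which is the date disbursement becomes effective.

2020-01-29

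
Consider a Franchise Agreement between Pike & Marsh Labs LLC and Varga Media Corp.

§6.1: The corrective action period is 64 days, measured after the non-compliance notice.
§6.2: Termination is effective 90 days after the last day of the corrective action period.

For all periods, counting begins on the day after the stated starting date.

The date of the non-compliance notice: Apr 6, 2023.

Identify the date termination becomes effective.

Adding 64 calendar days to Apr 6, 2023 gives Jun 9, 2023, which is the last day of the corrective action period.
Adding 90 calendar days to Jun 9, 2023 gives Sep 7, 2023, which is the date termination becomes effective.

Sep 7, 2023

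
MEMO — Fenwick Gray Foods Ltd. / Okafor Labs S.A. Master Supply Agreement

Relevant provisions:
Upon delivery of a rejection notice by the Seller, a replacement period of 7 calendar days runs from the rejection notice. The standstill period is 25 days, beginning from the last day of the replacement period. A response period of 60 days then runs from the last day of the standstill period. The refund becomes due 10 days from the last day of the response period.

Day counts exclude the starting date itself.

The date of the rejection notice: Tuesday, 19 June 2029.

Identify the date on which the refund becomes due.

29 September 2029

The last day of the replacement period: 7 calendar days after 19 June 2029 is 26 June 2029.
The last day of the standstill period: 26 June 2029 + 25 days = 21 July 2029.
Adding 60 calendar days to 21 July 2029 gives 19 September 2029, which is the last day of the response period.
The date on which the refund becomes due: 10 calendar days after 19 September 2029 is 29 September 2029.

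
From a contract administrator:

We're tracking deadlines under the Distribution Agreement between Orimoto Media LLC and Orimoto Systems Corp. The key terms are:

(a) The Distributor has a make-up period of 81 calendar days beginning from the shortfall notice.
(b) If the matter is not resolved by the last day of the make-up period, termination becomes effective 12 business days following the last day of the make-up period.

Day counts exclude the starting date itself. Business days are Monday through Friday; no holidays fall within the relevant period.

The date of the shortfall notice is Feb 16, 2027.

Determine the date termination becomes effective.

May 25, 2027

Adding 81 calendar days to Feb 16, 2027 gives May 8, 2027, which is the last day of the make-up period.
The date termination becomes effective: 12 business days after Saturday, May 8, 2027, skipping weekends — May 10, May 11, May 12, May 13, …, May 21, May 24, May 25 — lands on Tuesday, May 25, 2027.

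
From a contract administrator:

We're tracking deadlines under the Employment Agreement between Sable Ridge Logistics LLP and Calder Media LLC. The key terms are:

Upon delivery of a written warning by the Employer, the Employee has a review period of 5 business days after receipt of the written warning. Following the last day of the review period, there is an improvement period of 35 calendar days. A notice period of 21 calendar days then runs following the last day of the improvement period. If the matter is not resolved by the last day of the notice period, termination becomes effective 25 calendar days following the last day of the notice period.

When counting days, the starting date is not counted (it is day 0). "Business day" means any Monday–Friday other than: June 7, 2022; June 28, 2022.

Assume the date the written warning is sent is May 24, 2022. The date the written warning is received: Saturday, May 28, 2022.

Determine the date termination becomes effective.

August 23, 2022

The last day of the review period: 5 business days after Saturday, May 28, 2022, skipping weekends — May 30, May 31, Jun 1, Jun 2, Jun 3 — lands on Friday, June 3, 2022.
The last day of the improvement period: June 3, 2022 + 35 days = July 8, 2022.
The last day of the notice period: July 8, 2022 + 21 days = July 29, 2022.
The date termination becomes effective: 25 calendar days after July 29, 2022 is August 23, 2022.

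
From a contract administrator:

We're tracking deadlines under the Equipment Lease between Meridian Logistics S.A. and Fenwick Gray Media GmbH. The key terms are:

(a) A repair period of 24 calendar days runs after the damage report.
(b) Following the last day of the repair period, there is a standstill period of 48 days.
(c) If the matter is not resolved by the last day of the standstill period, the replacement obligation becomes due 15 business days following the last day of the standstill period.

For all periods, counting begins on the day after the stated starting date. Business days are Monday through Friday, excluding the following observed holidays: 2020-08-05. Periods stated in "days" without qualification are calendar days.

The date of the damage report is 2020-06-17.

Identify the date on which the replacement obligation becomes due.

2020-09-18

Adding 24 calendar days to 2020-06-17 gives 2020-07-11, which is the last day of the repair period.
The last day of the standstill period: 2020-07-11 + 48 days = 2020-08-28.
The date on which the replacement obligation becomes due: 15 business days after Friday, 2020-08-28, skipping weekends — Aug 31, Sep 1, Sep 2, Sep 3, …, Sep 16, Sep 17, Sep 18 — lands on Friday, 2020-09-18.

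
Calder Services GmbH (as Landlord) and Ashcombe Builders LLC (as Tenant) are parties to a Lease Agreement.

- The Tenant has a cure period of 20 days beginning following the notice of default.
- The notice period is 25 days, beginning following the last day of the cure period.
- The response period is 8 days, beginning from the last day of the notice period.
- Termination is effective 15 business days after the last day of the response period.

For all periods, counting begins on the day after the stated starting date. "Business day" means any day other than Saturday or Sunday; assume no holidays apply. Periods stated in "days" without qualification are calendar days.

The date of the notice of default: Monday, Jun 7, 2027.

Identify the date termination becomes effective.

The last day of the cure period: Jun 7, 2027 + 20 days = Jun 27, 2027.
Adding 25 calendar days to Jun 27, 2027 gives Jul 22, 2027, which is the last day of the notice period.
The last day of the response period: Jul 22, 2027 + 8 days = Jul 30, 2027.
From Friday, Jul 30, 2027, 15 business days (Aug 2, Aug 3, Aug 4, Aug 5, …, Aug 18, Aug 19, Aug 20, skipping weekends) brings us to Friday, Aug 20, 2027, which is the date termination becomes effective.

Aug 20, 2027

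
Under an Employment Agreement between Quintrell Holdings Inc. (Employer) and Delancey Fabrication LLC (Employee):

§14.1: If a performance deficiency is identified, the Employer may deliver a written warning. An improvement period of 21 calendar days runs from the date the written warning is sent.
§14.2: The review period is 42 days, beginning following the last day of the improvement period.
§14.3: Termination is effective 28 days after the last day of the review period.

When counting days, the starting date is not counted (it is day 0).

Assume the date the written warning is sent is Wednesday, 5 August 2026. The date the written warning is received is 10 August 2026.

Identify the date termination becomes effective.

Adding 21 calendar days to 5 August 2026 gives 26 August 2026, which is the last day of the improvement period.
Adding 42 calendar days to 26 August 2026 gives 7 October 2026, which is the last day of the review period.
The date termination becomes effective: 28 calendar days after 7 October 2026 is 4 November 2026.

4 November 2026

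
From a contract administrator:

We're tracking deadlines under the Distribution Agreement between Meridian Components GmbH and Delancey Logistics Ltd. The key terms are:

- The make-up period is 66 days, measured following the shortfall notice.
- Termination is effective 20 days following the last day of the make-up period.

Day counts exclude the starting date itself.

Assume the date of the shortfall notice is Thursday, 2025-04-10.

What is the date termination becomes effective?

Adding 66 calendar days to 2025-04-10 gives 2025-06-15, which is the last day of the make-up period.
The date termination becomes effective: 20 calendar days after 2025-06-15 is 2025-07-05.

2025-07-05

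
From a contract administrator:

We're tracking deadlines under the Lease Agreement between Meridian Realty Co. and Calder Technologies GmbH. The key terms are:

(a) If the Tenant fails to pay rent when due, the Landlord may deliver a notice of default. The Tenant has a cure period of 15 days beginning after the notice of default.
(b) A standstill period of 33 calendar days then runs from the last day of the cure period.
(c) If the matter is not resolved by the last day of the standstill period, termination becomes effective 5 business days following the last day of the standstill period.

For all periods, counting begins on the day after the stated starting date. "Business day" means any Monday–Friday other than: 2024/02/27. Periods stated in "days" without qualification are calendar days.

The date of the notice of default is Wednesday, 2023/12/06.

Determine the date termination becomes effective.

Adding 15 calendar days to 2023/12/06 gives 2023/12/21, which is the last day of the cure period.
The last day of the standstill period: 2023/12/21 + 33 days = 2024/01/23.
The date termination becomes effective: counting 5 business days from Tuesday, 2024/01/23 (Jan 24, Jan 25, Jan 26, Jan 29, Jan 30, skipping weekends) reaches Tuesday, 2024/01/30.

2024/01/30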